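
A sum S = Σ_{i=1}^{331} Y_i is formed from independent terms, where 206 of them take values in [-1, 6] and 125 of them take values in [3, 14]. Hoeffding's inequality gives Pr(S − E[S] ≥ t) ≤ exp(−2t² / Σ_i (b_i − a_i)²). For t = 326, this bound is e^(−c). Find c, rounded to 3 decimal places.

Σ(b_i − a_i)² = 206·7² + 125·11² = 25219.
c = 2t² / 25219 = 2·326² / 25219 = 8.4282.

8.428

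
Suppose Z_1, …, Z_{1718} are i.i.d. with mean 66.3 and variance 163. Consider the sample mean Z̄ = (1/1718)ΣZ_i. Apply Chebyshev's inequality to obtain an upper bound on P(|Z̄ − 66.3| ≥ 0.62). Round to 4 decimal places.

0.2468

Var(Z̄) = Var(Z_i)/n = 163/1718 = 0.094878.
Chebyshev: P(|Z̄ − 66.3| ≥ 0.62) ≤ Var(Z̄)/(0.62)² = 163/(1718·0.62²) = 0.2468.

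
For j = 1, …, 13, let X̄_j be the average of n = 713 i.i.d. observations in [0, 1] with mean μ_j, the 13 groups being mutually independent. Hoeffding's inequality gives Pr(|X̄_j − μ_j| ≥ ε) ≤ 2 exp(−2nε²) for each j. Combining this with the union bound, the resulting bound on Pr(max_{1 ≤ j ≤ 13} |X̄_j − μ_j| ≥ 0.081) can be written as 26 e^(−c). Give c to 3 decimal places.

Union bound over the 13 events: Pr(max_{1 ≤ j ≤ 13} |X̄_j − μ_j| ≥ 0.081) ≤ 13·2·exp(−2nε²) = 26 exp(−2·713·0.081²).
So c = 2·713·0.081² = 9.3560.

9.356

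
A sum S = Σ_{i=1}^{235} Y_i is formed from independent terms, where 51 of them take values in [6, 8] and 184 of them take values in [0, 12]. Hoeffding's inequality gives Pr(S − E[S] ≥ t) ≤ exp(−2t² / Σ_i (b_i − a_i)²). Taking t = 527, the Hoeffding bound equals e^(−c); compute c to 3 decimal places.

Σ(b_i − a_i)² = 51·2² + 184·12² = 26700.
c = 2t² / 26700 = 2·527² / 26700 = 20.8037.

20.804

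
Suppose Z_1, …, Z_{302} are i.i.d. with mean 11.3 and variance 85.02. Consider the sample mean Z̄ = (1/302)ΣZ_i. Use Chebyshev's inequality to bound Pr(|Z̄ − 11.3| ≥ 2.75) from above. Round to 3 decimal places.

0.037

Var(Z̄) = Var(Z_i)/n = 85.02/302 = 0.28152.
Chebyshev: Pr(|Z̄ − 11.3| ≥ 2.75) ≤ Var(Z̄)/(2.75)² = 85.02/(302·2.75²) = 0.0372.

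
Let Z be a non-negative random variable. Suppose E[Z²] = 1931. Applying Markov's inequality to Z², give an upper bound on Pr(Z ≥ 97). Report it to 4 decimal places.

Since Z ≥ 0, the event {Z ≥ 97} is the same as {Z² ≥ 9409}.
Markov's inequality applied to Z² gives Pr(Z² ≥ 9409) ≤ E[Z²]/9409 = 1931/9409 = 0.2052.

0.2052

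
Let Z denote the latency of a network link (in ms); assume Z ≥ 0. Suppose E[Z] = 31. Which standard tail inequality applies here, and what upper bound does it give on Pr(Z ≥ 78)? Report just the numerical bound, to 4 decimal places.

0.3974

Only the mean of a non-negative variable is known, so Markov's inequality is the applicable tail bound.
Markov's inequality: for a non-negative random variable, Pr(Z ≥ a) ≤ E[Z]/a.
Here E[Z] = 31 and a = 78, so the bound is 31/78 = 0.3974.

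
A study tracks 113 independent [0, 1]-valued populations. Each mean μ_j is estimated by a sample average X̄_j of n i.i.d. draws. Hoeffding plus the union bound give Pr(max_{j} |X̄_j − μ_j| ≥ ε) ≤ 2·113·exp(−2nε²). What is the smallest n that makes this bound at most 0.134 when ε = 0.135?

204

Need 2·113·exp(−2nε²) ≤ 0.134, i.e. exp(−2nε²) ≤ 0.134/226.
So 2nε² ≥ ln(226/0.134) = 7.430450.
Hence n ≥ 7.430450/(2·0.135²) = 203.853.
The smallest integer n is 204.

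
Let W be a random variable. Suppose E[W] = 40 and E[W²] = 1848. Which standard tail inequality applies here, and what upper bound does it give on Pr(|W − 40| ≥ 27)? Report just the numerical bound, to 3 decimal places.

The first two moments determine the variance, so Chebyshev's inequality is the sharpest standard bound available.
Var(W) = E[W²] − (E[W])² = 1848 − 1600 = 248.
Chebyshev's inequality: Pr(|W − μ| ≥ t) ≤ Var(W)/t² = 248/729 = 0.3402.

0.340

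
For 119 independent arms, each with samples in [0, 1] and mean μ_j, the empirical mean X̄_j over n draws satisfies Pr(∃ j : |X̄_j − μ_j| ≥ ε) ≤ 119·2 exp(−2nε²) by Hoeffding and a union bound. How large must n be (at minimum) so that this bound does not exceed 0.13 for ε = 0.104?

348

Need 2·119·exp(−2nε²) ≤ 0.13, i.e. exp(−2nε²) ≤ 0.13/238.
So 2nε² ≥ ln(238/0.13) = 7.512492.
Hence n ≥ 7.512492/(2·0.104²) = 347.286.
The smallest integer n is 348.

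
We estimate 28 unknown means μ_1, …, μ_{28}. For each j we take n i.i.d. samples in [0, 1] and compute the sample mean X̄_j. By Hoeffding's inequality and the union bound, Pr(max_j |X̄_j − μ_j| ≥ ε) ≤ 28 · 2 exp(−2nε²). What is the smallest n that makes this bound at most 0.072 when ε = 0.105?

302

Need 2·28·exp(−2nε²) ≤ 0.072, i.e. exp(−2nε²) ≤ 0.072/56.
So 2nε² ≥ ln(56/0.072) = 6.656441.
Hence n ≥ 6.656441/(2·0.105²) = 301.879.
The smallest integer n is 302.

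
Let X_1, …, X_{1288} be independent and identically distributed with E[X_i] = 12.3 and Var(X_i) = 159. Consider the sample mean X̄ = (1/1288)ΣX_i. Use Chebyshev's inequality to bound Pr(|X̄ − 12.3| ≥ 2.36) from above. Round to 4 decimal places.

Var(X̄) = Var(X_i)/n = 159/1288 = 0.12345.
Chebyshev: Pr(|X̄ − 12.3| ≥ 2.36) ≤ Var(X̄)/(2.36)² = 159/(1288·2.36²) = 0.0222.

0.0222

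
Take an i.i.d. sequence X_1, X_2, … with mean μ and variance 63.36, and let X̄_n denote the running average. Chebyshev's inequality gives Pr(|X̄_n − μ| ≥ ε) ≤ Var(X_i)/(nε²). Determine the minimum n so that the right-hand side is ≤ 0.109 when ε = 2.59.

Require 63.36/(n·2.59²) ≤ 0.109, i.e. n ≥ 63.36/(0.109·2.59²) = 86.654.
The smallest integer n is 87.

87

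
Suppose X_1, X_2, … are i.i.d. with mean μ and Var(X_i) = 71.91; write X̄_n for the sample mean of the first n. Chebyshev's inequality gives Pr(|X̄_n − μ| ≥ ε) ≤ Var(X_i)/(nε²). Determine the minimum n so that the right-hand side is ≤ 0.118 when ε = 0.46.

2880

Require 71.91/(n·0.46²) ≤ 0.118, i.e. n ≥ 71.91/(0.118·0.46²) = 2879.994.
The smallest integer n is 2880.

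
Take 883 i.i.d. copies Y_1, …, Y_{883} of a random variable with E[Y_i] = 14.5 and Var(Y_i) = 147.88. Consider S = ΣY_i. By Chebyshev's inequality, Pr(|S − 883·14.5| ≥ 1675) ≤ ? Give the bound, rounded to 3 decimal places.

Var(S) = n·Var(Y_i) = 883·147.88 = 130578.04.
Chebyshev: Pr(|S − 883·14.5| ≥ 1675) ≤ Var(S)/1675² = 130578.04/2805625 = 0.0465.

0.047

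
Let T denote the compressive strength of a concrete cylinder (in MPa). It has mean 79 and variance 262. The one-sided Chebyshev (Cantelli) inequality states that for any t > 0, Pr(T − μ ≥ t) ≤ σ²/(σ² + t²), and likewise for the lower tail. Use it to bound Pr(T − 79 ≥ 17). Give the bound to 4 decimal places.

0.4755

Here σ² = 262 and t = 17, so σ² + t² = 551.
Cantelli's bound: 262/551 = 0.4755.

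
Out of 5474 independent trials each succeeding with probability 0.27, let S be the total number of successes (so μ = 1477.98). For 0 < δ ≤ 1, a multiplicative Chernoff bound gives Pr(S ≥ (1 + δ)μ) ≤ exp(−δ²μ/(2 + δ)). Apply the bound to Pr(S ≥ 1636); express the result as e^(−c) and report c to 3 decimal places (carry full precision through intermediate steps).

8.019

Write 1636 = (1 + δ)μ, so δ = 1636/1477.98 − 1 = 0.1069162…
Then the exponent is δ²μ/(2 + δ) = (1636 − μ)² / (μ·(2 + δ)) = 8.018780.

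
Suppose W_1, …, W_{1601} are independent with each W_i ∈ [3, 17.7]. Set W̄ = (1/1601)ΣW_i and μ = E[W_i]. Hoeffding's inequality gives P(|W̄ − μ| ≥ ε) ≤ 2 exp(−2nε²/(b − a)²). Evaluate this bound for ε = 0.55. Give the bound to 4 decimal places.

0.0226

Exponent: 2nε²/(b − a)² = 2·1601·0.55² / 14.7² = 4.48241.
Bound = 2·exp(−4.48241) = 0.02261.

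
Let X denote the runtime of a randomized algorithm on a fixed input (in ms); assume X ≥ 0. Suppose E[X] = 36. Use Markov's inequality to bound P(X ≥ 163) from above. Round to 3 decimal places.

Markov's inequality: for a non-negative random variable, P(X ≥ a) ≤ E[X]/a.
Here E[X] = 36 and a = 163, so the bound is 36/163 = 0.2209.

0.221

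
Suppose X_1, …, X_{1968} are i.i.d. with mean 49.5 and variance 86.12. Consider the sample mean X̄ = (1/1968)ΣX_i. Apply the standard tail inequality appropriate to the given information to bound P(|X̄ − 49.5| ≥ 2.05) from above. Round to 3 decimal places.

0.010

With mean and variance of each term known, Chebyshev's inequality bounds the deviation of the sum (or sample mean).
Var(X̄) = Var(X_i)/n = 86.12/1968 = 0.04376.
Chebyshev: P(|X̄ − 49.5| ≥ 2.05) ≤ Var(X̄)/(2.05)² = 86.12/(1968·2.05²) = 0.0104.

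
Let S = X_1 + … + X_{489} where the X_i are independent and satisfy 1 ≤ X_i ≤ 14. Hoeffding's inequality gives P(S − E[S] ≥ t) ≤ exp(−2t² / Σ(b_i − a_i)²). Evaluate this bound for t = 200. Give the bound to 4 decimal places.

Σ(b_i − a_i)² = 489·(13)² = 82641.
Exponent = 2·200²/82641 = 0.9680.
Bound = exp(−0.9680) = 0.37983.

0.3798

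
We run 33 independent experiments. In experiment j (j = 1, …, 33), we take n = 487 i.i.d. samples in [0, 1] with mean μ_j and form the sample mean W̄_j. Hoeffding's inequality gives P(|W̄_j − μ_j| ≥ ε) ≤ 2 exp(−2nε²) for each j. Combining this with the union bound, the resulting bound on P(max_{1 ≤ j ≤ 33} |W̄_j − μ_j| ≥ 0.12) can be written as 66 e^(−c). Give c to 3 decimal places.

Union bound over the 33 events: P(max_{1 ≤ j ≤ 33} |W̄_j − μ_j| ≥ 0.12) ≤ 33·2·exp(−2nε²) = 66 exp(−2·487·0.12²).
So c = 2·487·0.12² = 14.0256.

14.026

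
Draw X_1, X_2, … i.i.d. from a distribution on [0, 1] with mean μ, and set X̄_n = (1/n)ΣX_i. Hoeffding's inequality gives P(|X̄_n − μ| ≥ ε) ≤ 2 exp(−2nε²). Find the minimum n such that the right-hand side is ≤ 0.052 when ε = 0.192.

Require 2·exp(−2nε²) ≤ 0.052, i.e. 2nε² ≥ ln(2/0.052) = 3.649659.
So n ≥ 3.649659 / (2·0.192²) = 49.502.
The smallest integer n is 50.

50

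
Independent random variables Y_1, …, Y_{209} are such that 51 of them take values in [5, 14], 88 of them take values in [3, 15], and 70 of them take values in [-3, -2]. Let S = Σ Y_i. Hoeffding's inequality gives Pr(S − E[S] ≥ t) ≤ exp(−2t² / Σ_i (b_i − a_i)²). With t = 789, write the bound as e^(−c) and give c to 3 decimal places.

Σ(b_i − a_i)² = 51·9² + 88·12² + 70·1² = 16873.
c = 2t² / 16873 = 2·789² / 16873 = 73.7890.

73.789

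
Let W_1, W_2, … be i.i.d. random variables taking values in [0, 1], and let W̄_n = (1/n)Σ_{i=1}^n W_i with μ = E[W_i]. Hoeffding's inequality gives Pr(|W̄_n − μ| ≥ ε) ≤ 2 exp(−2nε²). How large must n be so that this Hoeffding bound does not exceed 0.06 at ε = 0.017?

6067

Require 2·exp(−2nε²) ≤ 0.06, i.e. 2nε² ≥ ln(2/0.06) = 3.506558.
So n ≥ 3.506558 / (2·0.017²) = 6066.709.
The smallest integer n is 6067.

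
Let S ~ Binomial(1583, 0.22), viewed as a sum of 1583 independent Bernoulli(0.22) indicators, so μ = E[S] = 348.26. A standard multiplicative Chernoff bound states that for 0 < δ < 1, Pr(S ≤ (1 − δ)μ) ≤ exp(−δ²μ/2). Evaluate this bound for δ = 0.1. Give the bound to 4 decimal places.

Exponent = δ²μ/2 = 0.1²·348.26/2 = 1.7413.
Bound = exp(−1.7413) = 0.17529.

0.1753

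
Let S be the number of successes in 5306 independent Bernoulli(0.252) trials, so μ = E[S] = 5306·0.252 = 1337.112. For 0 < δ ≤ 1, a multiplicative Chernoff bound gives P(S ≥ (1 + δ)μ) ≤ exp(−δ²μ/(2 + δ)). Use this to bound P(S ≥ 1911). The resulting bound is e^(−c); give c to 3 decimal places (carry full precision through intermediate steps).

101.397

Write 1911 = (1 + δ)μ, so δ = 1911/1337.112 − 1 = 0.4291996…
Then the exponent is δ²μ/(2 + δ) = (1911 − μ)² / (μ·(2 + δ)) = 101.396576.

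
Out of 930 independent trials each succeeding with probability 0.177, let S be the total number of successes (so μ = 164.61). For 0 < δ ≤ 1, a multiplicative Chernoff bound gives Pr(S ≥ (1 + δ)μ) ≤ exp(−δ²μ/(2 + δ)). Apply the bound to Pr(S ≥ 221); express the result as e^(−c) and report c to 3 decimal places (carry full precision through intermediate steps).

Write 221 = (1 + δ)μ, so δ = 221/164.61 − 1 = 0.3425673…
Then the exponent is δ²μ/(2 + δ) = (221 − μ)² / (μ·(2 + δ)) = 8.246239.

8.246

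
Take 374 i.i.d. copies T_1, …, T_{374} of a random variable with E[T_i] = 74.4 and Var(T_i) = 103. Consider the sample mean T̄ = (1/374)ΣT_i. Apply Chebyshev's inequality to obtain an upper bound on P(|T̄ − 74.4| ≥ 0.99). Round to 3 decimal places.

0.281

Var(T̄) = Var(T_i)/n = 103/374 = 0.2754.
Chebyshev: P(|T̄ − 74.4| ≥ 0.99) ≤ Var(T̄)/(0.99)² = 103/(374·0.99²) = 0.2810.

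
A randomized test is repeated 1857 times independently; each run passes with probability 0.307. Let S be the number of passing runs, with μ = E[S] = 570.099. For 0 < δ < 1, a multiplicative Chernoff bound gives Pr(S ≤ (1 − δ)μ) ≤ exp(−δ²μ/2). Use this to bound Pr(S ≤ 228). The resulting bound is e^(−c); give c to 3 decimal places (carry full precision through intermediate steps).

Write 228 = (1 − δ)μ, so δ = 1 − 228/570.099 = 0.6000695…
Then the exponent is δ²μ/2 = (μ − 228)²/(2μ) = 102.641581.

102.642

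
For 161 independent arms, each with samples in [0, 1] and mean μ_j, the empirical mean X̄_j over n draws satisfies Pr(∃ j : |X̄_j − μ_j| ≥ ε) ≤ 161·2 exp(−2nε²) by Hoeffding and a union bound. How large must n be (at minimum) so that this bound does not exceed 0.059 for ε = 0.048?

Need 2·161·exp(−2nε²) ≤ 0.059, i.e. exp(−2nε²) ≤ 0.059/322.
So 2nε² ≥ ln(322/0.059) = 8.604769.
Hence n ≥ 8.604769/(2·0.048²) = 1867.354.
The smallest integer n is 1868.

1868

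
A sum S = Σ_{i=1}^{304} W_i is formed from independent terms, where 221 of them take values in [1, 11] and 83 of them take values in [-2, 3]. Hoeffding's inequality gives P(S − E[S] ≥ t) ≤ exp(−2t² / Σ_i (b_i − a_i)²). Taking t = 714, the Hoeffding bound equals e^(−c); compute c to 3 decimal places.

Σ(b_i − a_i)² = 221·10² + 83·5² = 24175.
c = 2t² / 24175 = 2·714² / 24175 = 42.1755.

42.175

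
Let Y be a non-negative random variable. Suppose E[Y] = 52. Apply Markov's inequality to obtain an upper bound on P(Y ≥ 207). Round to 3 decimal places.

0.251

Markov's inequality: for a non-negative random variable, P(Y ≥ a) ≤ E[Y]/a.
Here E[Y] = 52 and a = 207, so the bound is 52/207 = 0.2512.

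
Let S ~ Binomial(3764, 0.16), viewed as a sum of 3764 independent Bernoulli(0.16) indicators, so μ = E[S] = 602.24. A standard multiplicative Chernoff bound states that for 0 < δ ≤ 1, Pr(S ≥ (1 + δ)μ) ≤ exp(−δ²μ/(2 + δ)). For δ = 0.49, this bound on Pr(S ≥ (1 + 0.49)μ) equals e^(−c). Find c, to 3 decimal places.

c = δ²μ/(2 + δ) = 0.49²·602.24/(2 + 0.49) = 58.0714.

58.071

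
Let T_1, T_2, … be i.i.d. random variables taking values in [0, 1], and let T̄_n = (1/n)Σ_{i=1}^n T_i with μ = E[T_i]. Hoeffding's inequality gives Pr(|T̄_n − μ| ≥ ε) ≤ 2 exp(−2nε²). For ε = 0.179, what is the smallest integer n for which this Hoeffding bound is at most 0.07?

Require 2·exp(−2nε²) ≤ 0.07, i.e. 2nε² ≥ ln(2/0.07) = 3.352407.
So n ≥ 3.352407 / (2·0.179²) = 52.314.
The smallest integer n is 53.

53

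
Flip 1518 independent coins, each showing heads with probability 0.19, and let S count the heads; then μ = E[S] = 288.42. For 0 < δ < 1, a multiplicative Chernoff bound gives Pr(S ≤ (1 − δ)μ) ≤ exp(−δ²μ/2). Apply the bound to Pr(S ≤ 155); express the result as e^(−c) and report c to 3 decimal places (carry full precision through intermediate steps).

30.859

Write 155 = (1 − δ)μ, so δ = 1 − 155/288.42 = 0.4625893…
Then the exponent is δ²μ/2 = (μ − 155)²/(2μ) = 30.859331.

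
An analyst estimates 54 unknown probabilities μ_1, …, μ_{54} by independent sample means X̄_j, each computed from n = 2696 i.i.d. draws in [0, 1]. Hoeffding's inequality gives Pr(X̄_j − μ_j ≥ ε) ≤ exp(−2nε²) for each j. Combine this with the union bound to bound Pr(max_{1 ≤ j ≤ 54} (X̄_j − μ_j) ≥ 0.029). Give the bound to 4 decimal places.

0.5794

Per-experiment Hoeffding bound: exp(−2·2696·0.029²) = exp(−4.53467) = 0.01073.
Union bound over 54 events: 54·0.01073 = 0.57944.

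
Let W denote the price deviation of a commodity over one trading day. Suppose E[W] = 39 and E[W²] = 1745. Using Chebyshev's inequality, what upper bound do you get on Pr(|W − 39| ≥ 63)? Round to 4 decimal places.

0.0564

Var(W) = E[W²] − (E[W])² = 1745 − 1521 = 224.
Chebyshev's inequality: Pr(|W − μ| ≥ t) ≤ Var(W)/t² = 224/3969 = 0.0564.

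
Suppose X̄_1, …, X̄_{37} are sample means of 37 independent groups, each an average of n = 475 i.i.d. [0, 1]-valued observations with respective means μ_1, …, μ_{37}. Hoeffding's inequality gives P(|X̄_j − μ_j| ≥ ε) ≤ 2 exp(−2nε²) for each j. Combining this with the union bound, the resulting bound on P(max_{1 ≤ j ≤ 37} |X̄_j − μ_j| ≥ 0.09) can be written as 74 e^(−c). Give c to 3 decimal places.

Union bound over the 37 events: P(max_{1 ≤ j ≤ 37} |X̄_j − μ_j| ≥ 0.09) ≤ 37·2·exp(−2nε²) = 74 exp(−2·475·0.09²).
So c = 2·475·0.09² = 7.6950.

7.695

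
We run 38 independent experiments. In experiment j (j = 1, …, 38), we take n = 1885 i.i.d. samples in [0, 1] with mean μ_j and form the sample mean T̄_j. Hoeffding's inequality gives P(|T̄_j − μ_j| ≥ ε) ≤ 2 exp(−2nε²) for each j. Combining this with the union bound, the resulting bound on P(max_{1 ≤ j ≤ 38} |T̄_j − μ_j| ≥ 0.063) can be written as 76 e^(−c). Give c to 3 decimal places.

14.963

Union bound over the 38 events: P(max_{1 ≤ j ≤ 38} |T̄_j − μ_j| ≥ 0.063) ≤ 38·2·exp(−2nε²) = 76 exp(−2·1885·0.063²).
So c = 2·1885·0.063² = 14.9631.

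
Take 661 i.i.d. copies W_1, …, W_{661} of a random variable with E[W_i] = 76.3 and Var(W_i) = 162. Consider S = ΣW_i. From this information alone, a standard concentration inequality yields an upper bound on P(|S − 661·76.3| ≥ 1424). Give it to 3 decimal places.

With mean and variance of each term known, Chebyshev's inequality bounds the deviation of the sum (or sample mean).
Var(S) = n·Var(W_i) = 661·162 = 107082.
Chebyshev: P(|S − 661·76.3| ≥ 1424) ≤ Var(S)/1424² = 107082/2027776 = 0.0528.

0.053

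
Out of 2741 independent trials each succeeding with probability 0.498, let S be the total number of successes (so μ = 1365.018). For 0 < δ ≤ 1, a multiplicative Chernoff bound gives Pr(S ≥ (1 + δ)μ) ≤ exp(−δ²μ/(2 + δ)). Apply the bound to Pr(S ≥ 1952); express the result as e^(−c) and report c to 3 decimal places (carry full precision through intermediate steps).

103.873

Write 1952 = (1 + δ)μ, so δ = 1952/1365.018 − 1 = 0.4300178…
Then the exponent is δ²μ/(2 + δ) = (1952 − μ)² / (μ·(2 + δ)) = 103.872776.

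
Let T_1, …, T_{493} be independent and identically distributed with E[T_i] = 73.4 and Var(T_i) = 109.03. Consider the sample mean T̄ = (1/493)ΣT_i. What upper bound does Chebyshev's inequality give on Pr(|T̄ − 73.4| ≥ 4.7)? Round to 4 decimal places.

Var(T̄) = Var(T_i)/n = 109.03/493 = 0.22116.
Chebyshev: Pr(|T̄ − 73.4| ≥ 4.7) ≤ Var(T̄)/(4.7)² = 109.03/(493·4.7²) = 0.0100.

0.0100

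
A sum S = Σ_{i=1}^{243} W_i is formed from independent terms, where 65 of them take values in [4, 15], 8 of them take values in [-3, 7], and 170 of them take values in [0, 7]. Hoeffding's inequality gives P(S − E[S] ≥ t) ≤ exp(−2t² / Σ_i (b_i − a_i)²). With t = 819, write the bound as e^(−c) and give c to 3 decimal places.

Σ(b_i − a_i)² = 65·11² + 8·10² + 170·7² = 16995.
c = 2t² / 16995 = 2·819² / 16995 = 78.9363.

78.936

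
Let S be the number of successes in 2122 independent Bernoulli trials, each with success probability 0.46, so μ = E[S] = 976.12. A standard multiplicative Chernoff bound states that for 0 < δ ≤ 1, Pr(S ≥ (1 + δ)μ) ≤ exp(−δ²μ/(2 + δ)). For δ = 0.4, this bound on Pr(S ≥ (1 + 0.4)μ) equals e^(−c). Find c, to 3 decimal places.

c = δ²μ/(2 + δ) = 0.4²·976.12/(2 + 0.4) = 65.0747.

65.075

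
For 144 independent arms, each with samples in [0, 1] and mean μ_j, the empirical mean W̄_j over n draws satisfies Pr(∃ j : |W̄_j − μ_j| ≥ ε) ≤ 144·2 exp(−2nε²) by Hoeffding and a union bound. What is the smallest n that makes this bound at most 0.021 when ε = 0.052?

Need 2·144·exp(−2nε²) ≤ 0.021, i.e. exp(−2nε²) ≤ 0.021/288.
So 2nε² ≥ ln(288/0.021) = 9.526193.
Hence n ≥ 9.526193/(2·0.052²) = 1761.500.
The smallest integer n is 1762.

1762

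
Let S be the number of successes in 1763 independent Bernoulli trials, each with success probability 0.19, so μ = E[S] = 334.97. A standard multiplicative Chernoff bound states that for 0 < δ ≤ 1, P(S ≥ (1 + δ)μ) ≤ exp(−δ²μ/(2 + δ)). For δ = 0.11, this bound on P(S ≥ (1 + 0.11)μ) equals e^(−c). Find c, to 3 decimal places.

1.921

c = δ²μ/(2 + δ) = 0.11²·334.97/(2 + 0.11) = 1.9209.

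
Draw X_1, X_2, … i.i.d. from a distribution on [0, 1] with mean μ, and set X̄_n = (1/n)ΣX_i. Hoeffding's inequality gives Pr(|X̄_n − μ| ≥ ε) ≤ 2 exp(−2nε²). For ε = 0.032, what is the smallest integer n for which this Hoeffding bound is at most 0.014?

Require 2·exp(−2nε²) ≤ 0.014, i.e. 2nε² ≥ ln(2/0.014) = 4.961845.
So n ≥ 4.961845 / (2·0.032²) = 2422.776.
The smallest integer n is 2423.

2423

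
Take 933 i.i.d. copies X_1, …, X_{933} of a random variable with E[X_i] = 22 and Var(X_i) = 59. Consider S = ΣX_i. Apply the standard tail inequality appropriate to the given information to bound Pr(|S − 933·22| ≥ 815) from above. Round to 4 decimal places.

With mean and variance of each term known, Chebyshev's inequality bounds the deviation of the sum (or sample mean).
Var(S) = n·Var(X_i) = 933·59 = 55047.
Chebyshev: Pr(|S − 933·22| ≥ 815) ≤ Var(S)/815² = 55047/664225 = 0.0829.

0.0829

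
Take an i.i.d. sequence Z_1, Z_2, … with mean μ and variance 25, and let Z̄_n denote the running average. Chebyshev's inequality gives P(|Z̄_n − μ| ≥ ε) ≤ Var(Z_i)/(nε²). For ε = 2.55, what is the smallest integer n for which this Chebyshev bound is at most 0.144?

Require 25/(n·2.55²) ≤ 0.144, i.e. n ≥ 25/(0.144·2.55²) = 26.699.
The smallest integer n is 27.

27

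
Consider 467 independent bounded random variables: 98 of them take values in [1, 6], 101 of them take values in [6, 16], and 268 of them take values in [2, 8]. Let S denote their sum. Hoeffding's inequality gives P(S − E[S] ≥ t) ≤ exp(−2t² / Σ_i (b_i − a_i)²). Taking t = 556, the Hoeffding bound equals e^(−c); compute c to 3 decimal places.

Σ(b_i − a_i)² = 98·5² + 101·10² + 268·6² = 22198.
c = 2t² / 22198 = 2·556² / 22198 = 27.8526.

27.853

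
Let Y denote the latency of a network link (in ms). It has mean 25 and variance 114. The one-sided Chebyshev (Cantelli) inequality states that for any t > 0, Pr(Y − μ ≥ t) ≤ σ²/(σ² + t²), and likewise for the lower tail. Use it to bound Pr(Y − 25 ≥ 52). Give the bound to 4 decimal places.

Here σ² = 114 and t = 52, so σ² + t² = 2818.
Cantelli's bound: 114/2818 = 0.0405.

0.0405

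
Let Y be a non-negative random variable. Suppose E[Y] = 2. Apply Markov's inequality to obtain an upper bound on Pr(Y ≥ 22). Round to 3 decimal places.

0.091

Markov's inequality: for a non-negative random variable, Pr(Y ≥ a) ≤ E[Y]/a.
Here E[Y] = 2 and a = 22, so the bound is 2/22 = 0.0909.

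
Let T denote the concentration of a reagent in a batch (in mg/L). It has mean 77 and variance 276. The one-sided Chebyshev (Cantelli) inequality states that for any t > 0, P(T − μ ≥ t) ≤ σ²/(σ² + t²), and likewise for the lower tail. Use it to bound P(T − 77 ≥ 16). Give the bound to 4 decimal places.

Here σ² = 276 and t = 16, so σ² + t² = 532.
Cantelli's bound: 276/532 = 0.5188.

0.5188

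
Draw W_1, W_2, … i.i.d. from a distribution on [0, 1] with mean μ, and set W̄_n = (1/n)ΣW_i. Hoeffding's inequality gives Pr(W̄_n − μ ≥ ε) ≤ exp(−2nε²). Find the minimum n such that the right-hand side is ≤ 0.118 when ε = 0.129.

65

Require exp(−2nε²) ≤ 0.118, i.e. 2nε² ≥ ln(1/0.118) = 2.137071.
So n ≥ 2.137071 / (2·0.129²) = 64.211.
The smallest integer n is 65.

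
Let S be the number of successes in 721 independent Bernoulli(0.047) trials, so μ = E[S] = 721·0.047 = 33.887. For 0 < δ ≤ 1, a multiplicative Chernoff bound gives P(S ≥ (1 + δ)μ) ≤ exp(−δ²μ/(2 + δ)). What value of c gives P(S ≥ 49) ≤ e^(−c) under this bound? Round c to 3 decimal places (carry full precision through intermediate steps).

2.756

Write 49 = (1 + δ)μ, so δ = 49/33.887 − 1 = 0.4459822…
Then the exponent is δ²μ/(2 + δ) = (49 − μ)² / (μ·(2 + δ)) = 2.755592.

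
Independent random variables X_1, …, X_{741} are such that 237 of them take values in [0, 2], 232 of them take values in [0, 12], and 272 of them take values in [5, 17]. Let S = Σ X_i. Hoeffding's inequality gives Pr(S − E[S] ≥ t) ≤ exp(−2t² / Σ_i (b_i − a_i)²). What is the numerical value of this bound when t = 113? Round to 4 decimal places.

Σ(b_i − a_i)² = 237·2² + 232·12² + 272·12² = 73524.
Exponent = 2·113² / 73524 = 0.34734.
Bound = exp(−0.34734) = 0.70656.

0.7066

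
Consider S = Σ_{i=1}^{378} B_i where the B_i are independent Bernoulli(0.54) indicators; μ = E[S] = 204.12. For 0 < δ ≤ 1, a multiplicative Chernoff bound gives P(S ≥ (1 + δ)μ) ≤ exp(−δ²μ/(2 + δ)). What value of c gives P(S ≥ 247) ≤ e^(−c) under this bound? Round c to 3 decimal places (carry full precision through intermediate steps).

Write 247 = (1 + δ)μ, so δ = 247/204.12 − 1 = 0.2100725…
Then the exponent is δ²μ/(2 + δ) = (247 − μ)² / (μ·(2 + δ)) = 4.075843.

4.076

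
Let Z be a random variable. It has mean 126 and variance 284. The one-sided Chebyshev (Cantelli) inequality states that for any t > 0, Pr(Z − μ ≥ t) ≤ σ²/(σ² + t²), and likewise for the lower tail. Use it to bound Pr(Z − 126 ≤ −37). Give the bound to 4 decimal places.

Here σ² = 284 and t = 37, so σ² + t² = 1653.
Cantelli's bound: 284/1653 = 0.1718.

0.1718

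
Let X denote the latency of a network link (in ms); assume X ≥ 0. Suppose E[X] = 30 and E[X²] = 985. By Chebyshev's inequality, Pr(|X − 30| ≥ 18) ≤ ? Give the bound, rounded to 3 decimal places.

0.262

Var(X) = E[X²] − (E[X])² = 985 − 900 = 85.
Chebyshev's inequality: Pr(|X − μ| ≥ t) ≤ Var(X)/t² = 85/324 = 0.2623.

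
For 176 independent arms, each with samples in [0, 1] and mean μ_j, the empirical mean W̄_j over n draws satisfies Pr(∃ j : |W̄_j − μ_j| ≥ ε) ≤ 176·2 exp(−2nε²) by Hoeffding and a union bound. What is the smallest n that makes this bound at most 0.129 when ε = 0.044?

2044

Need 2·176·exp(−2nε²) ≤ 0.129, i.e. exp(−2nε²) ≤ 0.129/352.
So 2nε² ≥ ln(352/0.129) = 7.911574.
Hence n ≥ 7.911574/(2·0.044²) = 2043.278.
The smallest integer n is 2044.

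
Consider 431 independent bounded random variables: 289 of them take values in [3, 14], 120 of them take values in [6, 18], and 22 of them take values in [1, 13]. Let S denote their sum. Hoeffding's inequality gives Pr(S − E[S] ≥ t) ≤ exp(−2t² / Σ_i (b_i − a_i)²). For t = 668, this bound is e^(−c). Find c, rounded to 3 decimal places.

Σ(b_i − a_i)² = 289·11² + 120·12² + 22·12² = 55417.
c = 2t² / 55417 = 2·668² / 55417 = 16.1042.

16.104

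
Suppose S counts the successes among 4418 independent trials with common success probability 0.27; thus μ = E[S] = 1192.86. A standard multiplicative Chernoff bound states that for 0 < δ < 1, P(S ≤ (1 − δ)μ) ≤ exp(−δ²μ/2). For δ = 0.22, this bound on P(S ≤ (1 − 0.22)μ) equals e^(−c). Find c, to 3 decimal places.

c = δ²μ/2 = 0.22²·1192.86/2 = 28.8672.

28.867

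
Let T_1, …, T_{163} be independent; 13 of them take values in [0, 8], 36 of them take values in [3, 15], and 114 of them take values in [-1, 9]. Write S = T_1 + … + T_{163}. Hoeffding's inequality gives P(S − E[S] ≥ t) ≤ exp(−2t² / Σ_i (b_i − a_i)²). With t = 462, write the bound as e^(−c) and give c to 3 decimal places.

24.511

Σ(b_i − a_i)² = 13·8² + 36·12² + 114·10² = 17416.
c = 2t² / 17416 = 2·462² / 17416 = 24.5113.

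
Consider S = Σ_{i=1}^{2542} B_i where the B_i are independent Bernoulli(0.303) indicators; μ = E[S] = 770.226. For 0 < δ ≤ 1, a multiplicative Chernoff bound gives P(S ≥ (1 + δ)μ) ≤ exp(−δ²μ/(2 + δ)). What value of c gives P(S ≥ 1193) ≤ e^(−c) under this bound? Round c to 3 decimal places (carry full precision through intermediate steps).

Write 1193 = (1 + δ)μ, so δ = 1193/770.226 − 1 = 0.548896…
Then the exponent is δ²μ/(2 + δ) = (1193 − μ)² / (μ·(2 + δ)) = 91.042934.

91.043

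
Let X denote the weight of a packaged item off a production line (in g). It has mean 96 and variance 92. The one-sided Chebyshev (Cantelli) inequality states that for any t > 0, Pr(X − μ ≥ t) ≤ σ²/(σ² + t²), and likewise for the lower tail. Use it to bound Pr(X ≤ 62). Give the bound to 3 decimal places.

Here σ² = 92 and t = 34, so σ² + t² = 1248.
Cantelli's bound: 92/1248 = 0.0737.

0.074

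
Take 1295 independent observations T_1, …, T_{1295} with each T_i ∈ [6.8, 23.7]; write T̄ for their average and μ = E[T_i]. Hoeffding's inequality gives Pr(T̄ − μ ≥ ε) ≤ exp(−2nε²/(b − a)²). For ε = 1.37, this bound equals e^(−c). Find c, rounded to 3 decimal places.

17.020

c = 2nε²/(b − a)² = 2·1295·1.37² / 16.9² = 17.0203.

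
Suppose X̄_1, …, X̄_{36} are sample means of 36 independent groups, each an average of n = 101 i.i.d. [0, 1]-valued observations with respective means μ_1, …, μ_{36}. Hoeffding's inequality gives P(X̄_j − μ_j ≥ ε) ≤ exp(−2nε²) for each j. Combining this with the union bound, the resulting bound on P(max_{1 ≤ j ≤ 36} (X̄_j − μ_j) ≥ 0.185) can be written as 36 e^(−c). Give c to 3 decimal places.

6.913

Union bound over the 36 events: P(max_{1 ≤ j ≤ 36} (X̄_j − μ_j) ≥ 0.185) ≤ 36·exp(−2nε²) = 36 exp(−2·101·0.185²).
So c = 2·101·0.185² = 6.9135.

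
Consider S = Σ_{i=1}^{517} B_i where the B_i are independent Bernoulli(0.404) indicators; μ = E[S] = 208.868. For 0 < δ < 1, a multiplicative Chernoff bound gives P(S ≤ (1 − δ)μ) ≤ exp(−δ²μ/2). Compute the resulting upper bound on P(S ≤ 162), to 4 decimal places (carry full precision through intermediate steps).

Write 162 = (1 − δ)μ, so δ = 1 − 162/208.868 = 0.2243905…
Then the exponent is δ²μ/2 = (μ − 162)²/(2μ) = 5.258368.
Bound = exp(−5.258368) = 0.00520.

0.0052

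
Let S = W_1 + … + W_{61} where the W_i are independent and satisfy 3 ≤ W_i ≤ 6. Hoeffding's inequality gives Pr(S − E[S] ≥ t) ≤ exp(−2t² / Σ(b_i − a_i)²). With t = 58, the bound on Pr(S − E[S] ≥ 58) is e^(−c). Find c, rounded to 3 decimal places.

Σ(b_i − a_i)² = 61·(3)² = 549.
c = 2t²/549 = 2·58²/549 = 12.2550.

12.255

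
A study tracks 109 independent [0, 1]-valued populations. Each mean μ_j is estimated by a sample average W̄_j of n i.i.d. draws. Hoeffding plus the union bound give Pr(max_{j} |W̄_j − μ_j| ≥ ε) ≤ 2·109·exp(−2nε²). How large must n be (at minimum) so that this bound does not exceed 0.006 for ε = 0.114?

Need 2·109·exp(−2nε²) ≤ 0.006, i.e. exp(−2nε²) ≤ 0.006/218.
So 2nε² ≥ ln(218/0.006) = 10.500491.
Hence n ≥ 10.500491/(2·0.114²) = 403.989.
The smallest integer n is 404.

404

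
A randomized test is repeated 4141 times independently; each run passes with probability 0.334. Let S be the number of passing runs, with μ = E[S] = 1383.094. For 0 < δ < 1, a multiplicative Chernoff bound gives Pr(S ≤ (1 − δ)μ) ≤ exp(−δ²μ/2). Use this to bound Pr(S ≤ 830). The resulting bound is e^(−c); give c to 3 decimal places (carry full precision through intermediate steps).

Write 830 = (1 − δ)μ, so δ = 1 − 830/1383.094 = 0.3998962…
Then the exponent is δ²μ/2 = (μ − 830)²/(2μ) = 110.590087.

110.590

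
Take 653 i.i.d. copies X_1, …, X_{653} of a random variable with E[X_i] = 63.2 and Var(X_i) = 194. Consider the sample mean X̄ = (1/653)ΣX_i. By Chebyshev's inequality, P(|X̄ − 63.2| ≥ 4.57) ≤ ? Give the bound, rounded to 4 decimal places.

Var(X̄) = Var(X_i)/n = 194/653 = 0.29709.
Chebyshev: P(|X̄ − 63.2| ≥ 4.57) ≤ Var(X̄)/(4.57)² = 194/(653·4.57²) = 0.0142.

0.0142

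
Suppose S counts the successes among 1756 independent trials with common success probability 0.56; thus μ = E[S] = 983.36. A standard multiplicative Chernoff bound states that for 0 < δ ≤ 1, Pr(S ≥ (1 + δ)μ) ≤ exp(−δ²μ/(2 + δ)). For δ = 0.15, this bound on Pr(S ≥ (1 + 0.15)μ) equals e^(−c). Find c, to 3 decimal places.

c = δ²μ/(2 + δ) = 0.15²·983.36/(2 + 0.15) = 10.2910.

10.291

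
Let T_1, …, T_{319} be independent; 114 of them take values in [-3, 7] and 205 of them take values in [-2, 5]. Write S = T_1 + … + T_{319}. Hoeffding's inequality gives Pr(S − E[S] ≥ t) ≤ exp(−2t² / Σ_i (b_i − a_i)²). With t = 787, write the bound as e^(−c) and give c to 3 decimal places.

57.763

Σ(b_i − a_i)² = 114·10² + 205·7² = 21445.
c = 2t² / 21445 = 2·787² / 21445 = 57.7635.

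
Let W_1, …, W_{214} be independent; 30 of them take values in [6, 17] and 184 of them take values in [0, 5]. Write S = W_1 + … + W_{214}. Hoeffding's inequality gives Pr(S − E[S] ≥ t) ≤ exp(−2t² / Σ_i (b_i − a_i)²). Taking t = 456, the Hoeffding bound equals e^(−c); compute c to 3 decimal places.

50.531

Σ(b_i − a_i)² = 30·11² + 184·5² = 8230.
c = 2t² / 8230 = 2·456² / 8230 = 50.5312.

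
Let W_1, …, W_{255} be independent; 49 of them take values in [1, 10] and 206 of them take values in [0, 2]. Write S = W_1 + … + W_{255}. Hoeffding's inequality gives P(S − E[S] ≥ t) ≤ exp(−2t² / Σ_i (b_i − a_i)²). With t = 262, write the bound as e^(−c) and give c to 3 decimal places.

28.643

Σ(b_i − a_i)² = 49·9² + 206·2² = 4793.
c = 2t² / 4793 = 2·262² / 4793 = 28.6434.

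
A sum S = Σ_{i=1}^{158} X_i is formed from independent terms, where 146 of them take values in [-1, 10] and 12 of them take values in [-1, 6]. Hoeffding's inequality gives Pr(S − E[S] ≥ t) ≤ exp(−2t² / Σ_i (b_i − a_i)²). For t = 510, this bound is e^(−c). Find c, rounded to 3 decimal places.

28.498

Σ(b_i − a_i)² = 146·11² + 12·7² = 18254.
c = 2t² / 18254 = 2·510² / 18254 = 28.4979.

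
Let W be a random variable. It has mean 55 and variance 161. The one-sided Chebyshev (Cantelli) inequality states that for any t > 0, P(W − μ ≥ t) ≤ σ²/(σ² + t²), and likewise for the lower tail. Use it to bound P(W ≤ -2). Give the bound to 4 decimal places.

0.0472

Here σ² = 161 and t = 57, so σ² + t² = 3410.
Cantelli's bound: 161/3410 = 0.0472.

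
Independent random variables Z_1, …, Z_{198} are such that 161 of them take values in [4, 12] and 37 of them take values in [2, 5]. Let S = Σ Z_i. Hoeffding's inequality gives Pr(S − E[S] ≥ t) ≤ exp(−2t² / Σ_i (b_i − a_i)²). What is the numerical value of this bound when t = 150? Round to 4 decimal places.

Σ(b_i − a_i)² = 161·8² + 37·3² = 10637.
Exponent = 2·150² / 10637 = 4.23052.
Bound = exp(−4.23052) = 0.01454.

0.0145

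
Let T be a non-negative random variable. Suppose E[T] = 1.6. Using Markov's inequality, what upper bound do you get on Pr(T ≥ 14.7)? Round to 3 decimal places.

0.109

Markov's inequality: for a non-negative random variable, Pr(T ≥ a) ≤ E[T]/a.
Here E[T] = 1.6 and a = 14.7, so the bound is 1.6/14.7 = 0.1088.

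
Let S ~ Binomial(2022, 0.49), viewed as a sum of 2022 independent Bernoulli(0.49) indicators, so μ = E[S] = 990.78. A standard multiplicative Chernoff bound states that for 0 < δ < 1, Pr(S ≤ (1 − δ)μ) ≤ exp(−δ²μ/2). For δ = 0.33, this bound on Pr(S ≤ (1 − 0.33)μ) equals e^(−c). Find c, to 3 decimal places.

c = δ²μ/2 = 0.33²·990.78/2 = 53.9480.

53.948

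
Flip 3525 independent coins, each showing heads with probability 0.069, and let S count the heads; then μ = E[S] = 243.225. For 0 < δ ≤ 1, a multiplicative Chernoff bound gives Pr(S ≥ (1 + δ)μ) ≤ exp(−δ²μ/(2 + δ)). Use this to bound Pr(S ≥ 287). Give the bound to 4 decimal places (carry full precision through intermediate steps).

Write 287 = (1 + δ)μ, so δ = 287/243.225 − 1 = 0.1799774…
Then the exponent is δ²μ/(2 + δ) = (287 − μ)² / (μ·(2 + δ)) = 3.614033.
Bound = exp(−3.614033) = 0.02694.

0.0269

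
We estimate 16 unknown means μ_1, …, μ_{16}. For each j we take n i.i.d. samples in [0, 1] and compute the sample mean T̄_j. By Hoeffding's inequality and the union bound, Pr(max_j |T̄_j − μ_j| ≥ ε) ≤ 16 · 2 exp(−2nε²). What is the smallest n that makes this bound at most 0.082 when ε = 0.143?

Need 2·16·exp(−2nε²) ≤ 0.082, i.e. exp(−2nε²) ≤ 0.082/32.
So 2nε² ≥ ln(32/0.082) = 5.966772.
Hence n ≥ 5.966772/(2·0.143²) = 145.894.
The smallest integer n is 146.

146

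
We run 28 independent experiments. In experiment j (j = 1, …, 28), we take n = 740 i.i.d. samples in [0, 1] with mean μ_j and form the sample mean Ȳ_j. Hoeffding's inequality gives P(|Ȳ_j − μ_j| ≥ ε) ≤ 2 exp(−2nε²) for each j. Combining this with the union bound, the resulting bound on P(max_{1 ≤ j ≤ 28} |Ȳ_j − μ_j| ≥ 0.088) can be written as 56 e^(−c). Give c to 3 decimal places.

Union bound over the 28 events: P(max_{1 ≤ j ≤ 28} |Ȳ_j − μ_j| ≥ 0.088) ≤ 28·2·exp(−2nε²) = 56 exp(−2·740·0.088²).
So c = 2·740·0.088² = 11.4611.

11.461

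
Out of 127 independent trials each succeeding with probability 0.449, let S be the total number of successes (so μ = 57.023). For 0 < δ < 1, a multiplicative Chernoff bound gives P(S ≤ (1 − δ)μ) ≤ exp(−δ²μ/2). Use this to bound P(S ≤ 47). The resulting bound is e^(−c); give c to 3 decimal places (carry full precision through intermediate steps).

Write 47 = (1 − δ)μ, so δ = 1 − 47/57.023 = 0.1757712…
Then the exponent is δ²μ/2 = (μ − 47)²/(2μ) = 0.880877.

0.881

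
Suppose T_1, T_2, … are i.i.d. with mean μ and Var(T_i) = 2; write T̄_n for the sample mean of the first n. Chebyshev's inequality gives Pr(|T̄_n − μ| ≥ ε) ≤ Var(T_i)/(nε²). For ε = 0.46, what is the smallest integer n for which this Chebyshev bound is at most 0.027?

Require 2/(n·0.46²) ≤ 0.027, i.e. n ≥ 2/(0.027·0.46²) = 350.067.
The smallest integer n is 351.

351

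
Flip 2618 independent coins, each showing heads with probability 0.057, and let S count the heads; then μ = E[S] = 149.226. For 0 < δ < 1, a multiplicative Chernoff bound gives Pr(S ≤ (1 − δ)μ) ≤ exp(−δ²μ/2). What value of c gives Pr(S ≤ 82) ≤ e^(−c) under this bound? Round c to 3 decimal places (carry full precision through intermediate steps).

15.143

Write 82 = (1 − δ)μ, so δ = 1 − 82/149.226 = 0.4504979…
Then the exponent is δ²μ/2 = (μ − 82)²/(2μ) = 15.142586.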